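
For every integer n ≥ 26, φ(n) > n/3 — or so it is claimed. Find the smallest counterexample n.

The first 4 eligible values, up to n = 29, all satisfy the conclusion.
n = 30: φ(30) = 8 and 30/3 = 10, so φ(30) ≤ 30/3.
So n = 30 is the smallest counterexample.

n = 30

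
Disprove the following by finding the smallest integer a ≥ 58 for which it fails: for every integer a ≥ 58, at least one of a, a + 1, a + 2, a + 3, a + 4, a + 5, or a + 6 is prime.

a = 90

A counterexample is any integer a ≥ 58 such that a, a + 1, a + 2, a + 3, a + 4, a + 5, a + 6 are all composite; we check each in order.
For a = 58, 59, 60, 61, …, 87, 88, 89 the conclusion holds.
a = 90: 90 = 2 × 45; 91 = 7 × 13; 92 = 2 × 46; 93 = 3 × 31; 94 = 2 × 47; 95 = 5 × 19; 96 = 2 × 48 — all composite.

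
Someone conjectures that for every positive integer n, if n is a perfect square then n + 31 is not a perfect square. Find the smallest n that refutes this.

n = 225

Check each positive integer n in order until n is a perfect square but n + 31 is a perfect square.
For n = 1, 4, 9, 16, …, 144, 169, 196 the conclusion holds.
n = 225: 225 = 15² and 225 + 31 = 256 = 16².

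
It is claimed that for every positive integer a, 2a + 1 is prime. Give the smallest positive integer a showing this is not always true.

a = 4

We need the least positive integer a for which 2a + 1 is not prime.
For a = 1, 2, 3 the conclusion holds.
a = 4: 2a + 1 = 9 = 3 × 3, composite.
Hence a = 4 is a counterexample.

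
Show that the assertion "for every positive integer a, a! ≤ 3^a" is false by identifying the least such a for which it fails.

a = 7

We need the least positive integer a for which a! > 3^a.
The first 6 eligible values, up to a = 6, all satisfy the conclusion.
a = 7: a! = 5040 and 3^a = 2187, so 5040 > 2187.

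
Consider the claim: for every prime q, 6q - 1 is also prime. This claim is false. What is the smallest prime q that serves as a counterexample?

q = 11

A counterexample is any prime q such that 6q - 1 is not prime; we check each in order.
For q = 2, 3, 5, 7 the conclusion holds.
q = 11: 6q - 1 = 65 = 5 × 13, not prime.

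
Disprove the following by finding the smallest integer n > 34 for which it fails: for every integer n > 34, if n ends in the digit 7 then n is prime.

A counterexample is any integer n > 34 such that n ends in the digit 7 but n is not prime; we check each in order.
For n = 37, 47 the conclusion holds.
n = 57: 57 ends in 7; 57 = 3 × 19, composite.
Hence n = 57 is a counterexample.

n = 57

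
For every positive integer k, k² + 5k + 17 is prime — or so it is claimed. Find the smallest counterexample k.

k = 8

The first 7 eligible values, up to k = 7, all satisfy the conclusion.
k = 8: k² + 5k + 17 = 121 = 11 × 11, composite.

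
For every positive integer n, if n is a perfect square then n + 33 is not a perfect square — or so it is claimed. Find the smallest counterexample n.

For n = 1, 4, 9 the conclusion holds.
n = 16: 16 = 4² and 16 + 33 = 49 = 7².

n = 16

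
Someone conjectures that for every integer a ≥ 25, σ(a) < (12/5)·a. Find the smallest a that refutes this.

We need the least integer a ≥ 25 for which the claim fails.
For a = 25, 26, 27, 28, 29 the conclusion holds.
a = 30: σ(30) = 72; 72 ≥ 72.
Thus a = 30 disproves the claim, and no smaller a works.

a = 30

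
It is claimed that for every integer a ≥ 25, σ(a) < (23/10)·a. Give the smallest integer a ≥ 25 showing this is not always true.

a = 30

We need the least integer a ≥ 25 for which the claim fails.
For a = 25, 26, 27, 28, 29 the conclusion holds.
a = 30: σ(30) = 72; 72 ≥ 69.
Hence a = 30 is a counterexample.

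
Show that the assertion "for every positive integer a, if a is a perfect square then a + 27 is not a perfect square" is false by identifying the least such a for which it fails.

Check each positive integer a in order until a is a perfect square but a + 27 is a perfect square.
For a = 1, 4 the conclusion holds.
a = 9: 9 = 3² and 9 + 27 = 36 = 6².
So a = 9 is the smallest counterexample.

a = 9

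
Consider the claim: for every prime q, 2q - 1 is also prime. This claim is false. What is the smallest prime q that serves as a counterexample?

q = 5

For q = 2, 3 the conclusion holds.
q = 5: 2q - 1 = 9 = 3 × 3, not prime.
Thus q = 5 disproves the claim, and no smaller q works.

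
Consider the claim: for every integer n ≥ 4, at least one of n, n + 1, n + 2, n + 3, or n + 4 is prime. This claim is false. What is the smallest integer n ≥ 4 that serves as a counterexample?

n = 24

We need the least integer n ≥ 4 for which n, n + 1, n + 2, n + 3, n + 4 are all composite.
The first 20 eligible values, up to n = 23, all satisfy the conclusion.
n = 24: 24 = 2 × 12; 25 = 5 × 5; 26 = 2 × 13; 27 = 3 × 9; 28 = 2 × 14 — all composite.
So n = 24 is the smallest counterexample.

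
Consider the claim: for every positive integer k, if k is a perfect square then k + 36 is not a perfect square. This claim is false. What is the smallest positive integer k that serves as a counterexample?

The first 7 eligible values, up to k = 49, all satisfy the conclusion.
k = 64: 64 = 8² and 64 + 36 = 100 = 10².

k = 64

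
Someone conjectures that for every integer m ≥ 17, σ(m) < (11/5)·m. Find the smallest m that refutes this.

m = 24

Check each integer m ≥ 17 in order until the claim fails.
The first 7 eligible values, up to m = 23, all satisfy the conclusion.
m = 24: σ(24) = 60; 60 ≥ 264/5.
So m = 24 is the smallest counterexample.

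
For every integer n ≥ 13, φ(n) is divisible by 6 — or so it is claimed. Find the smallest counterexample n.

Check each integer n ≥ 13 in order until φ(n) is not divisible by 6.
For n = 13, 14 the conclusion holds.
n = 15: φ(15) = 8; 8 mod 6 = 2.
Hence n = 15 is a counterexample.

n = 15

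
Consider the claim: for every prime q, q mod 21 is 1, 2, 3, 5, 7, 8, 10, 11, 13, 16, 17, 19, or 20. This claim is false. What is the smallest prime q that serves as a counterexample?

A counterexample is any prime q such that the claim fails; we check each in order.
For q = 2, 3, 5, 7, …, 53, 59, 61 the conclusion holds.
q = 67: 67 mod 21 = 4 — not in {1, 2, 3, 5, 7, 8, 10, 11, 13, 16, 17, 19, 20}.
Thus q = 67 disproves the claim, and no smaller q works.

q = 67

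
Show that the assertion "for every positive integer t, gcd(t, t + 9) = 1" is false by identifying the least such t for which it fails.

t = 3

Check each positive integer t in order until gcd(t, t + 9) > 1.
For t = 1, 2 the conclusion holds.
t = 3: gcd(3, 12) = 3.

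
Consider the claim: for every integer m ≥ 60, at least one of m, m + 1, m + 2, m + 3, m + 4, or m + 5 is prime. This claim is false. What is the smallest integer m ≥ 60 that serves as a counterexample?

m = 90

Check each integer m ≥ 60 in order until m, m + 1, m + 2, m + 3, m + 4, m + 5 are all composite.
The first 30 eligible values, up to m = 89, all satisfy the conclusion.
m = 90: 90 = 2 × 45; 91 = 7 × 13; 92 = 2 × 46; 93 = 3 × 31; 94 = 2 × 47; 95 = 5 × 19 — all composite.
Thus m = 90 disproves the claim, and no smaller m works.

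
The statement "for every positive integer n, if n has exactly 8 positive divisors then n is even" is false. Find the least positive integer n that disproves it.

Check each positive integer n in order until n has exactly 8 positive divisors but n is odd.
For n = 24, 30, 40, 42, …, 88, 102, 104 the conclusion holds.
n = 105: divisors of 105: 1, 3, 5, 7, 15, 21, 35, 105; 105 is odd.

n = 105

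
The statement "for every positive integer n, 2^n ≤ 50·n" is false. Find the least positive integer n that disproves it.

n = 9

Check each positive integer n in order until 2^n > 50·n.
For n = 1, 2, 3, 4, 5, 6, 7, 8 the conclusion holds.
n = 9: 2^n = 512 and 50·n = 450, so 512 > 450.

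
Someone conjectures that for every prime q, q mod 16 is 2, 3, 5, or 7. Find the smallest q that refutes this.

q = 11

Check each prime q in order until the claim fails.
q = 2: 2 mod 16 = 2.
q = 3: 3 mod 16 = 3.
q = 5: 5 mod 16 = 5.
q = 7: 7 mod 16 = 7.
q = 11: 11 mod 16 = 11 — not in {2, 3, 5, 7}.
Thus q = 11 disproves the claim, and no smaller q works.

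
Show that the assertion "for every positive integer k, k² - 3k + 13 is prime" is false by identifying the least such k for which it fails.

For k = 1, 2, 3, 4, …, 9, 10, 11 the conclusion holds.
k = 12: k² - 3k + 13 = 121 = 11 × 11, composite.
So k = 12 is the smallest counterexample.

k = 12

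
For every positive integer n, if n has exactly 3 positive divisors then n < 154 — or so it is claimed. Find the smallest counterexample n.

n = 169

n = 4: τ(4) = 3; 4 < 154.
n = 9: τ(9) = 3; 9 < 154.
n = 25: τ(25) = 3; 25 < 154.
n = 49: τ(49) = 3; 49 < 154.
n = 121: τ(121) = 3; 121 < 154.
n = 169: τ(169) = 3; 169 ≥ 154.
Hence n = 169 is a counterexample.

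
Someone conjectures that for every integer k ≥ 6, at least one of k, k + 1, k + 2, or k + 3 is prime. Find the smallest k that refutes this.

For k = 6, 7, 8, 9, …, 21, 22, 23 the conclusion holds.
k = 24: 24 = 2 × 12; 25 = 5 × 5; 26 = 2 × 13; 27 = 3 × 9 — all composite.

k = 24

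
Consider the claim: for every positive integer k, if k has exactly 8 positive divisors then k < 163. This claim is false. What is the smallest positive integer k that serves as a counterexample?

The first 22 eligible values, up to k = 154, all satisfy the conclusion.
k = 165: τ(165) = 8; 165 ≥ 163.
Thus k = 165 disproves the claim, and no smaller k works.

k = 165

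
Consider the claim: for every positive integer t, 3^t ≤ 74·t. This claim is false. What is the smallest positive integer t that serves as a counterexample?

The first 5 eligible values, up to t = 5, all satisfy the conclusion.
t = 6: 3^t = 729 and 74·t = 444, so 729 > 444.
Hence t = 6 is a counterexample.

t = 6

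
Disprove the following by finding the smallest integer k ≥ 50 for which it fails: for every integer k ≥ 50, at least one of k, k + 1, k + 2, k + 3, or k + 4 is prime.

k = 50: 53 is prime.
k = 51: 53 is prime.
k = 52: 53 is prime.
k = 53: 53 is prime.
k = 54: 54 = 2 × 27; 55 = 5 × 11; 56 = 2 × 28; 57 = 3 × 19; 58 = 2 × 29 — all composite.
Thus k = 54 disproves the claim, and no smaller k works.

k = 54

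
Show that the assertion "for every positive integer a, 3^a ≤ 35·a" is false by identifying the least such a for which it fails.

a = 5

The first 4 eligible values, up to a = 4, all satisfy the conclusion.
a = 5: 3^a = 243 and 35·a = 175, so 243 > 175.
So a = 5 is the smallest counterexample.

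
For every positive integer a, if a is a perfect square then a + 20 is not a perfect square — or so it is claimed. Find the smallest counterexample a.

a = 16

We need the least positive integer a for which a is a perfect square but a + 20 is a perfect square.
For a = 1, 4, 9 the conclusion holds.
a = 16: 16 = 4² and 16 + 20 = 36 = 6².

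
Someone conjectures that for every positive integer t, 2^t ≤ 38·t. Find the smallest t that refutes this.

t = 9

The first 8 eligible values, up to t = 8, all satisfy the conclusion.
t = 9: 2^t = 512 and 38·t = 342, so 512 > 342.
So t = 9 is the smallest counterexample.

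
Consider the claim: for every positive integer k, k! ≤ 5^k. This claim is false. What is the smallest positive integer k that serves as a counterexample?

k = 12

For k = 1, 2, 3, 4, …, 9, 10, 11 the conclusion holds.
k = 12: k! = 479001600 and 5^k = 244140625, so 479001600 > 244140625.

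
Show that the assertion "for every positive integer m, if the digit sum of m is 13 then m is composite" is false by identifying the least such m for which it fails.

m = 67

We need the least positive integer m for which the digit sum of m is 13 but m is prime.
m = 49: digit sum 13; 49 is composite.
m = 58: digit sum 13; 58 is composite.
m = 67: digit sum 13; 67 is prime, not composite.
So m = 67 is the smallest counterexample.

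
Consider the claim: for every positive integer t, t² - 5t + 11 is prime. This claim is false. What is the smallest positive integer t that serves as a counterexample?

For t = 1, 2, 3, 4, 5, 6 the conclusion holds.
t = 7: t² - 5t + 11 = 25 = 5 × 5, composite.
Hence t = 7 is a counterexample.

t = 7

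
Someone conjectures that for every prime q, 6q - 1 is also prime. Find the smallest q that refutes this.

Check each prime q in order until 6q - 1 is not prime.
For q = 2, 3, 5, 7 the conclusion holds.
q = 11: 6q - 1 = 65 = 5 × 13, not prime.
Thus q = 11 disproves the claim, and no smaller q works.

q = 11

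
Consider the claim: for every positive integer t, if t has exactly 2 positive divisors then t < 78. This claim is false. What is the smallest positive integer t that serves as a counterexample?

A counterexample is any positive integer t such that t has exactly 2 positive divisors but the claim fails; we check each in order.
The first 21 eligible values, up to t = 73, all satisfy the conclusion.
t = 79: τ(79) = 2; 79 ≥ 78.
Hence t = 79 is a counterexample.

t = 79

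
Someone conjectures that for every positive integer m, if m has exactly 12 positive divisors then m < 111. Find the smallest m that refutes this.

We need the least positive integer m for which m has exactly 12 positive divisors but the claim fails.
m = 60: τ(60) = 12; 60 < 111.
m = 72: τ(72) = 12; 72 < 111.
m = 84: τ(84) = 12; 84 < 111.
m = 90: τ(90) = 12; 90 < 111.
m = 96: τ(96) = 12; 96 < 111.
m = 108: τ(108) = 12; 108 < 111.
m = 126: τ(126) = 12; 126 ≥ 111.

m = 126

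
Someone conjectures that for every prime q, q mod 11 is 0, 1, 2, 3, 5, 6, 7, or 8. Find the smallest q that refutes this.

q = 31

Check each prime q in order until the claim fails.
For q = 2, 3, 5, 7, 11, 13, 17, 19, 23, 29 the conclusion holds.
q = 31: 31 mod 11 = 9 — not in {0, 1, 2, 3, 5, 6, 7, 8}.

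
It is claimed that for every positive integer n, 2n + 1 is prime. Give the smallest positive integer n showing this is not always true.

n = 4

n = 1: 2n + 1 = 3, prime.
n = 2: 2n + 1 = 5, prime.
n = 3: 2n + 1 = 7, prime.
n = 4: 2n + 1 = 9 = 3 × 3, composite.
Thus n = 4 disproves the claim, and no smaller n works.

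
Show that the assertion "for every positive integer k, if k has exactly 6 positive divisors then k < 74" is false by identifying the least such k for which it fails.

Check each positive integer k in order until k has exactly 6 positive divisors but the claim fails.
The first 11 eligible values, up to k = 68, all satisfy the conclusion.
k = 75: τ(75) = 6; 75 ≥ 74.

k = 75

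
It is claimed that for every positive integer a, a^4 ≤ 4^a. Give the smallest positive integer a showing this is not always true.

For a = 1, 2 the conclusion holds.
a = 3: a^4 = 81 and 4^a = 64, so 81 > 64.
Hence a = 3 is a counterexample.

a = 3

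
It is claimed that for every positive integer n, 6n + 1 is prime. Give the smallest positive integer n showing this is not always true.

We need the least positive integer n for which 6n + 1 is not prime.
For n = 1, 2, 3 the conclusion holds.
n = 4: 6n + 1 = 25 = 5 × 5, composite.

n = 4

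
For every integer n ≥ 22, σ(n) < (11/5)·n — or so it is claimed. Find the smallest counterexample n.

n = 24

A counterexample is any integer n ≥ 22 such that the claim fails; we check each in order.
n = 22: σ(22) = 36; 36 < 242/5.
n = 23: σ(23) = 24; 24 < 253/5.
n = 24: σ(24) = 60; 60 ≥ 264/5.
Thus n = 24 disproves the claim, and no smaller n works.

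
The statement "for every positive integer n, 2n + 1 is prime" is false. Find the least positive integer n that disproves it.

n = 4

n = 1: 2n + 1 = 3, prime.
n = 2: 2n + 1 = 5, prime.
n = 3: 2n + 1 = 7, prime.
n = 4: 2n + 1 = 9 = 3 × 3, composite.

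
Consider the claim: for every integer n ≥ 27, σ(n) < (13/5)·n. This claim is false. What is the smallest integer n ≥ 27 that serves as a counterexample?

Check each integer n ≥ 27 in order until the claim fails.
For n = 27, 28, 29, 30, …, 57, 58, 59 the conclusion holds.
n = 60: σ(60) = 168; 168 ≥ 156.

n = 60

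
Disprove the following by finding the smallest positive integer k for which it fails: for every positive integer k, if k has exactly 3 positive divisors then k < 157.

We need the least positive integer k for which k has exactly 3 positive divisors but the claim fails.
The first 5 eligible values, up to k = 121, all satisfy the conclusion.
k = 169: τ(169) = 3; 169 ≥ 157.

k = 169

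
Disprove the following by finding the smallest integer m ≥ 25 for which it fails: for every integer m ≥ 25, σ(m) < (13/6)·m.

For m = 25, 26, 27, 28, 29 the conclusion holds.
m = 30: σ(30) = 72; 72 ≥ 65.
Thus m = 30 disproves the claim, and no smaller m works.

m = 30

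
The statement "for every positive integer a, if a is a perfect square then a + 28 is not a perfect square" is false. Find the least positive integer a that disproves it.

For a = 1, 4, 9, 16, 25 the conclusion holds.
a = 36: 36 = 6² and 36 + 28 = 64 = 8².

a = 36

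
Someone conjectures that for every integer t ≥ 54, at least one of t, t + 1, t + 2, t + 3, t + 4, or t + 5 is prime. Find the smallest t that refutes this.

t = 90

A counterexample is any integer t ≥ 54 such that t, t + 1, t + 2, t + 3, t + 4, t + 5 are all composite; we check each in order.
For t = 54, 55, 56, 57, …, 87, 88, 89 the conclusion holds.
t = 90: 90 = 2 × 45; 91 = 7 × 13; 92 = 2 × 46; 93 = 3 × 31; 94 = 2 × 47; 95 = 5 × 19 — all composite.
Thus t = 90 disproves the claim, and no smaller t works.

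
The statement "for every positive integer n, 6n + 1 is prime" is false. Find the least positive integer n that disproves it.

n = 4

n = 1: 6n + 1 = 7, prime.
n = 2: 6n + 1 = 13, prime.
n = 3: 6n + 1 = 19, prime.
n = 4: 6n + 1 = 25 = 5 × 5, composite.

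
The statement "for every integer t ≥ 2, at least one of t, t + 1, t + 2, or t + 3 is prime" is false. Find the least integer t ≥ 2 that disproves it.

t = 24

For t = 2, 3, 4, 5, …, 21, 22, 23 the conclusion holds.
t = 24: 24 = 2 × 12; 25 = 5 × 5; 26 = 2 × 13; 27 = 3 × 9 — all composite.
So t = 24 is the smallest counterexample.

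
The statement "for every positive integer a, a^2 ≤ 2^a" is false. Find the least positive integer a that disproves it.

A counterexample is any positive integer a such that a^2 > 2^a; we check each in order.
For a = 1, 2 the conclusion holds.
a = 3: a^2 = 9 and 2^a = 8, so 9 > 8.

a = 3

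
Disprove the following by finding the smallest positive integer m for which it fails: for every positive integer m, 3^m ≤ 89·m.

A counterexample is any positive integer m such that 3^m > 89·m; we check each in order.
m = 1: 3^m = 3 and 89·m = 89, so 3 ≤ 89.
m = 2: 3^m = 9 and 89·m = 178, so 9 ≤ 178.
m = 3: 3^m = 27 and 89·m = 267, so 27 ≤ 267.
m = 4: 3^m = 81 and 89·m = 356, so 81 ≤ 356.
m = 5: 3^m = 243 and 89·m = 445, so 243 ≤ 445.
m = 6: 3^m = 729 and 89·m = 534, so 729 > 534.
Hence m = 6 is a counterexample.

m = 6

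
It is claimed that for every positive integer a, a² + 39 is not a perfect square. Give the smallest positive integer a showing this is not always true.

a = 5

For a = 1, 2, 3, 4 the conclusion holds.
a = 5: 5² + 39 = 64 = 8², a perfect square.
Hence a = 5 is a counterexample.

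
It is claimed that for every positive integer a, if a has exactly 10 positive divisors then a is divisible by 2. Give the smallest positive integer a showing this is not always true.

a = 405

A counterexample is any positive integer a such that a has exactly 10 positive divisors but a is not divisible by 2; we check each in order.
For a = 48, 80, 112, 162, 176, 208, 272, 304, 368 the conclusion holds.
a = 405: τ(405) = 10; 405 mod 2 = 1.
Thus a = 405 disproves the claim, and no smaller a works.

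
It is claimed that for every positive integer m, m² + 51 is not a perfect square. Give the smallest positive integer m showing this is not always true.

Check each positive integer m in order until m² + 51 is a perfect square.
m = 1: 1² + 51 = 52, not a perfect square.
m = 2: 2² + 51 = 55, not a perfect square.
m = 3: 3² + 51 = 60, not a perfect square.
m = 4: 4² + 51 = 67, not a perfect square.
m = 5: 5² + 51 = 76, not a perfect square.
m = 6: 6² + 51 = 87, not a perfect square.
m = 7: 7² + 51 = 100 = 10², a perfect square.
Thus m = 7 disproves the claim, and no smaller m works.

m = 7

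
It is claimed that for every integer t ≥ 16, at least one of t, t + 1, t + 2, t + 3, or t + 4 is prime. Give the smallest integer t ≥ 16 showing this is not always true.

t = 24

A counterexample is any integer t ≥ 16 such that t, t + 1, t + 2, t + 3, t + 4 are all composite; we check each in order.
The first 8 eligible values, up to t = 23, all satisfy the conclusion.
t = 24: 24 = 2 × 12; 25 = 5 × 5; 26 = 2 × 13; 27 = 3 × 9; 28 = 2 × 14 — all composite.
So t = 24 is the smallest counterexample.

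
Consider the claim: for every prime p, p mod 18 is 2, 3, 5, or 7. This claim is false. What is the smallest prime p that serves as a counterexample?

p = 11

A counterexample is any prime p such that the claim fails; we check each in order.
p = 2: 2 mod 18 = 2.
p = 3: 3 mod 18 = 3.
p = 5: 5 mod 18 = 5.
p = 7: 7 mod 18 = 7.
p = 11: 11 mod 18 = 11 — not in {2, 3, 5, 7}.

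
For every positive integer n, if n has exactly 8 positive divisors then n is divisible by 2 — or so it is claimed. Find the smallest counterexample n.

n = 105

For n = 24, 30, 40, 42, …, 88, 102, 104 the conclusion holds.
n = 105: τ(105) = 8; 105 mod 2 = 1.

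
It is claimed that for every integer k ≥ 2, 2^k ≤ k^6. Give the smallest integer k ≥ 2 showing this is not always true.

Check each integer k ≥ 2 in order until 2^k > k^6.
For k = 2, 3, 4, 5, …, 27, 28, 29 the conclusion holds.
k = 30: 2^k = 1073741824 and k^6 = 729000000, so 1073741824 > 729000000.
Hence k = 30 is a counterexample.

k = 30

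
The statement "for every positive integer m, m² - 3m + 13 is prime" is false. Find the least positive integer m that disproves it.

We need the least positive integer m for which m² - 3m + 13 is not prime.
The first 11 eligible values, up to m = 11, all satisfy the conclusion.
m = 12: m² - 3m + 13 = 121 = 11 × 11, composite.

m = 12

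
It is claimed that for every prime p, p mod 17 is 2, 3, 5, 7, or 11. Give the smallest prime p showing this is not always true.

p = 13

A counterexample is any prime p such that the claim fails; we check each in order.
For p = 2, 3, 5, 7, 11 the conclusion holds.
p = 13: 13 mod 17 = 13 — not in {2, 3, 5, 7, 11}.
Thus p = 13 disproves the claim, and no smaller p works.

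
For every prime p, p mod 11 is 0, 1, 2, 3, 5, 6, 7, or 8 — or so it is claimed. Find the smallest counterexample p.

We need the least prime p for which the claim fails.
For p = 2, 3, 5, 7, 11, 13, 17, 19, 23, 29 the conclusion holds.
p = 31: 31 mod 11 = 9 — not in {0, 1, 2, 3, 5, 6, 7, 8}.

p = 31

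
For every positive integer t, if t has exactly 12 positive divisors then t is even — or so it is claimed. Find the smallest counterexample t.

Check each positive integer t in order until t has exactly 12 positive divisors but t is odd.
For t = 60, 72, 84, 90, …, 294, 306, 308 the conclusion holds.
t = 315: divisors of 315: 12 divisors; 315 is odd.

t = 315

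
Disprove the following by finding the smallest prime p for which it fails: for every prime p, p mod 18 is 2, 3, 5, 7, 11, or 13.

A counterexample is any prime p such that the claim fails; we check each in order.
The first 6 eligible values, up to p = 13, all satisfy the conclusion.
p = 17: 17 mod 18 = 17 — not in {2, 3, 5, 7, 11, 13}.

p = 17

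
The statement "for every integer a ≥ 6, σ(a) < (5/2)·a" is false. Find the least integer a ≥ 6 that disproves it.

a = 24

We need the least integer a ≥ 6 for which the claim fails.
The first 18 eligible values, up to a = 23, all satisfy the conclusion.
a = 24: σ(24) = 60; 60 ≥ 60.
Hence a = 24 is a counterexample.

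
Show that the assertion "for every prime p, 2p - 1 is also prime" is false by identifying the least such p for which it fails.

p = 2: 2p - 1 = 3, prime.
p = 3: 2p - 1 = 5, prime.
p = 5: 2p - 1 = 9 = 3 × 3, not prime.
So p = 5 is the smallest counterexample.

p = 5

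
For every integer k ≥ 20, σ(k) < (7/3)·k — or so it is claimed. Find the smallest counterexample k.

We need the least integer k ≥ 20 for which the claim fails.
For k = 20, 21, 22, 23 the conclusion holds.
k = 24: σ(24) = 60; 60 ≥ 56.
So k = 24 is the smallest counterexample.

k = 24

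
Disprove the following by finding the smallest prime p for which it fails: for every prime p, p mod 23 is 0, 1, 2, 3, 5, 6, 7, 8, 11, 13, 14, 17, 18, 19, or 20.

p = 61

For p = 2, 3, 5, 7, …, 47, 53, 59 the conclusion holds.
p = 61: 61 mod 23 = 15 — not in {0, 1, 2, 3, 5, 6, 7, 8, 11, 13, 14, 17, 18, 19, 20}.
Thus p = 61 disproves the claim, and no smaller p works.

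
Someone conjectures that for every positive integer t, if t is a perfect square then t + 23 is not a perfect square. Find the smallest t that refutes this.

A counterexample is any positive integer t such that t is a perfect square but t + 23 is a perfect square; we check each in order.
For t = 1, 4, 9, 16, 25, 36, 49, 64, 81, 100 the conclusion holds.
t = 121: 121 = 11² and 121 + 23 = 144 = 12².

t = 121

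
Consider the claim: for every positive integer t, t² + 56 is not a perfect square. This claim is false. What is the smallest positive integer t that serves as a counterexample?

t = 5

A counterexample is any positive integer t such that t² + 56 is a perfect square; we check each in order.
t = 1: 1² + 56 = 57, not a perfect square.
t = 2: 2² + 56 = 60, not a perfect square.
t = 3: 3² + 56 = 65, not a perfect square.
t = 4: 4² + 56 = 72, not a perfect square.
t = 5: 5² + 56 = 81 = 9², a perfect square.
Hence t = 5 is a counterexample.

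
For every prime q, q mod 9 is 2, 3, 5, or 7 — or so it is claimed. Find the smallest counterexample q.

We need the least prime q for which the claim fails.
q = 2: 2 mod 9 = 2.
q = 3: 3 mod 9 = 3.
q = 5: 5 mod 9 = 5.
q = 7: 7 mod 9 = 7.
q = 11: 11 mod 9 = 2.
q = 13: 13 mod 9 = 4 — not in {2, 3, 5, 7}.
So q = 13 is the smallest counterexample.

q = 13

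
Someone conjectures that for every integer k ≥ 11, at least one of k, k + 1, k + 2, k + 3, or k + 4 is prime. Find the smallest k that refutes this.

Check each integer k ≥ 11 in order until k, k + 1, k + 2, k + 3, k + 4 are all composite.
For k = 11, 12, 13, 14, …, 21, 22, 23 the conclusion holds.
k = 24: 24 = 2 × 12; 25 = 5 × 5; 26 = 2 × 13; 27 = 3 × 9; 28 = 2 × 14 — all composite.
Thus k = 24 disproves the claim, and no smaller k works.

k = 24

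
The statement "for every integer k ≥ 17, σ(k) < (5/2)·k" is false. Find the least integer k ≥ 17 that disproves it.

We need the least integer k ≥ 17 for which the claim fails.
The first 7 eligible values, up to k = 23, all satisfy the conclusion.
k = 24: σ(24) = 60; 60 ≥ 60.
Hence k = 24 is a counterexample.

k = 24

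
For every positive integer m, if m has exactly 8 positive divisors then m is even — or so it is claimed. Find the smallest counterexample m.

A counterexample is any positive integer m such that m has exactly 8 positive divisors but m is odd; we check each in order.
The first 12 eligible values, up to m = 104, all satisfy the conclusion.
m = 105: divisors of 105: 1, 3, 5, 7, 15, 21, 35, 105; 105 is odd.
Thus m = 105 disproves the claim, and no smaller m works.

m = 105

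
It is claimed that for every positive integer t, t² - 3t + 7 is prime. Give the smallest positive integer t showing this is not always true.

The first 5 eligible values, up to t = 5, all satisfy the conclusion.
t = 6: t² - 3t + 7 = 25 = 5 × 5, composite.

t = 6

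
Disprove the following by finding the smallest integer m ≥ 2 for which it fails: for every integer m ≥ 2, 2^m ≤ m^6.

Check each integer m ≥ 2 in order until 2^m > m^6.
For m = 2, 3, 4, 5, …, 27, 28, 29 the conclusion holds.
m = 30: 2^m = 1073741824 and m^6 = 729000000, so 1073741824 > 729000000.

m = 30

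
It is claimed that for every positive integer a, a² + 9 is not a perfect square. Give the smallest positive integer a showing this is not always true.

a = 4

For a = 1, 2, 3 the conclusion holds.
a = 4: 4² + 9 = 25 = 5², a perfect square.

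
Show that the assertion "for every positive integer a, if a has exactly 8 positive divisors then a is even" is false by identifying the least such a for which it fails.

Check each positive integer a in order until a has exactly 8 positive divisors but a is odd.
The first 12 eligible values, up to a = 104, all satisfy the conclusion.
a = 105: divisors of 105: 1, 3, 5, 7, 15, 21, 35, 105; 105 is odd.

a = 105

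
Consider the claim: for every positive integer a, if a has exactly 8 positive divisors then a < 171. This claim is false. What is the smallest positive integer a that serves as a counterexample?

a = 174

We need the least positive integer a for which a has exactly 8 positive divisors but the claim fails.
The first 24 eligible values, up to a = 170, all satisfy the conclusion.
a = 174: τ(174) = 8; 174 ≥ 171.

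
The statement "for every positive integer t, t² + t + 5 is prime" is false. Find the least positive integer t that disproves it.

t = 4

Check each positive integer t in order until t² + t + 5 is not prime.
For t = 1, 2, 3 the conclusion holds.
t = 4: t² + t + 5 = 25 = 5 × 5, composite.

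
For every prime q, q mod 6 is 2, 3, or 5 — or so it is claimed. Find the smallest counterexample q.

A counterexample is any prime q such that the claim fails; we check each in order.
q = 2: 2 mod 6 = 2.
q = 3: 3 mod 6 = 3.
q = 5: 5 mod 6 = 5.
q = 7: 7 mod 6 = 1 — not in {2, 3, 5}.

q = 7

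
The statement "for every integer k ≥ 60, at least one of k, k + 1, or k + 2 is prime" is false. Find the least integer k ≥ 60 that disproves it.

k = 60: 61 is prime.
k = 61: 61 is prime.
k = 62: 62 = 2 × 31; 63 = 3 × 21; 64 = 2 × 32 — all composite.

k = 62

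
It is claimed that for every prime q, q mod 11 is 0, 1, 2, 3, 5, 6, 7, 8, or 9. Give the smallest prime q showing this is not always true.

A counterexample is any prime q such that the claim fails; we check each in order.
The first 11 eligible values, up to q = 31, all satisfy the conclusion.
q = 37: 37 mod 11 = 4 — not in {0, 1, 2, 3, 5, 6, 7, 8, 9}.

q = 37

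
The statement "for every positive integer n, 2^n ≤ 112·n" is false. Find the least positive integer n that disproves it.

n = 11

For n = 1, 2, 3, 4, 5, 6, 7, 8, 9, 10 the conclusion holds.
n = 11: 2^n = 2048 and 112·n = 1232, so 2048 > 1232.
Thus n = 11 disproves the claim, and no smaller n works.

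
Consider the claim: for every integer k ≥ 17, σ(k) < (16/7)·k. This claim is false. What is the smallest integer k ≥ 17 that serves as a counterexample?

k = 24

The first 7 eligible values, up to k = 23, all satisfy the conclusion.
k = 24: σ(24) = 60; 60 ≥ 384/7.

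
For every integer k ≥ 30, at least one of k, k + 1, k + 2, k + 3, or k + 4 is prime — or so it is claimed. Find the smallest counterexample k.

k = 32

Check each integer k ≥ 30 in order until k, k + 1, k + 2, k + 3, k + 4 are all composite.
k = 30: 31 is prime.
k = 31: 31 is prime.
k = 32: 32 = 2 × 16; 33 = 3 × 11; 34 = 2 × 17; 35 = 5 × 7; 36 = 2 × 18 — all composite.
So k = 32 is the smallest counterexample.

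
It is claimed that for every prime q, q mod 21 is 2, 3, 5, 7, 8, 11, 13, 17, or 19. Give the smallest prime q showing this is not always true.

q = 31

Check each prime q in order until the claim fails.
For q = 2, 3, 5, 7, 11, 13, 17, 19, 23, 29 the conclusion holds.
q = 31: 31 mod 21 = 10 — not in {2, 3, 5, 7, 8, 11, 13, 17, 19}.
So q = 31 is the smallest counterexample.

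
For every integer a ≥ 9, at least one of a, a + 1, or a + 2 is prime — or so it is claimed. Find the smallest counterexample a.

We need the least integer a ≥ 9 for which a, a + 1, a + 2 are all composite.
a = 9: 11 is prime.
a = 10: 11 is prime.
a = 11: 11 is prime.
a = 12: 13 is prime.
a = 13: 13 is prime.
a = 14: 14 = 2 × 7; 15 = 3 × 5; 16 = 2 × 8 — all composite.
Hence a = 14 is a counterexample.

a = 14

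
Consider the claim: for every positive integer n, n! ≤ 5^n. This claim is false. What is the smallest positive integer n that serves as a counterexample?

For n = 1, 2, 3, 4, …, 9, 10, 11 the conclusion holds.
n = 12: n! = 479001600 and 5^n = 244140625, so 479001600 > 244140625.
Hence n = 12 is a counterexample.

n = 12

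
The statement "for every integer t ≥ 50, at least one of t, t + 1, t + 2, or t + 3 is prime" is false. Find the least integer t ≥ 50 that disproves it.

Check each integer t ≥ 50 in order until t, t + 1, t + 2, t + 3 are all composite.
For t = 50, 51, 52, 53 the conclusion holds.
t = 54: 54 = 2 × 27; 55 = 5 × 11; 56 = 2 × 28; 57 = 3 × 19 — all composite.
So t = 54 is the smallest counterexample.

t = 54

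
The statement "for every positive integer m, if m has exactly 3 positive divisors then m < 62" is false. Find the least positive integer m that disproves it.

m = 121

A counterexample is any positive integer m such that m has exactly 3 positive divisors but the claim fails; we check each in order.
m = 4: τ(4) = 3; 4 < 62.
m = 9: τ(9) = 3; 9 < 62.
m = 25: τ(25) = 3; 25 < 62.
m = 49: τ(49) = 3; 49 < 62.
m = 121: τ(121) = 3; 121 ≥ 62.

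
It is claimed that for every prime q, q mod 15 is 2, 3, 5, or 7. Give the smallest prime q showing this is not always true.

For q = 2, 3, 5, 7 the conclusion holds.
q = 11: 11 mod 15 = 11 — not in {2, 3, 5, 7}.
Hence q = 11 is a counterexample.

q = 11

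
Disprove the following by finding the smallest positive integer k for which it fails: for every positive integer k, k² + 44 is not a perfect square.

For k = 1, 2, 3, 4, 5, 6, 7, 8, 9 the conclusion holds.
k = 10: 10² + 44 = 144 = 12², a perfect square.

k = 10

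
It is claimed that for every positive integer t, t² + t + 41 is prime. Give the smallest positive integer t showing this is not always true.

t = 40

We need the least positive integer t for which t² + t + 41 is not prime.
For t = 1, 2, 3, 4, …, 37, 38, 39 the conclusion holds.
t = 40: t² + t + 41 = 1681 = 41 × 41, composite.
Thus t = 40 disproves the claim, and no smaller t works.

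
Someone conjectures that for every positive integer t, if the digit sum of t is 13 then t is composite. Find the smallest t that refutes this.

We need the least positive integer t for which the digit sum of t is 13 but t is prime.
t = 49: digit sum 13; 49 is composite.
t = 58: digit sum 13; 58 is composite.
t = 67: digit sum 13; 67 is prime, not composite.
Hence t = 67 is a counterexample.

t = 67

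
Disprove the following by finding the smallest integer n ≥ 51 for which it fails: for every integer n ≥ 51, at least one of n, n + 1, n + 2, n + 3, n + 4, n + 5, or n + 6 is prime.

n = 90

We need the least integer n ≥ 51 for which n, n + 1, n + 2, n + 3, n + 4, n + 5, n + 6 are all composite.
For n = 51, 52, 53, 54, …, 87, 88, 89 the conclusion holds.
n = 90: 90 = 2 × 45; 91 = 7 × 13; 92 = 2 × 46; 93 = 3 × 31; 94 = 2 × 47; 95 = 5 × 19; 96 = 2 × 48 — all composite.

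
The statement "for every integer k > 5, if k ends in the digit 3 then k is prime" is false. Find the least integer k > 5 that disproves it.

We need the least integer k > 5 for which k ends in the digit 3 but k is not prime.
For k = 13, 23 the conclusion holds.
k = 33: 33 ends in 3; 33 = 3 × 11, composite.
Hence k = 33 is a counterexample.

k = 33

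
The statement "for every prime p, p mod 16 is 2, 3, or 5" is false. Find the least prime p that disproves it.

p = 7

A counterexample is any prime p such that the claim fails; we check each in order.
For p = 2, 3, 5 the conclusion holds.
p = 7: 7 mod 16 = 7 — not in {2, 3, 5}.
Hence p = 7 is a counterexample.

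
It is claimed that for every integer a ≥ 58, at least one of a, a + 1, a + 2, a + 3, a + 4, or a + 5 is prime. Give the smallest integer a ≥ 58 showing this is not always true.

a = 90

A counterexample is any integer a ≥ 58 such that a, a + 1, a + 2, a + 3, a + 4, a + 5 are all composite; we check each in order.
For a = 58, 59, 60, 61, …, 87, 88, 89 the conclusion holds.
a = 90: 90 = 2 × 45; 91 = 7 × 13; 92 = 2 × 46; 93 = 3 × 31; 94 = 2 × 47; 95 = 5 × 19 — all composite.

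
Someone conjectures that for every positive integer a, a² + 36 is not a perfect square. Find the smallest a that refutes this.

Check each positive integer a in order until a² + 36 is a perfect square.
For a = 1, 2, 3, 4, 5, 6, 7 the conclusion holds.
a = 8: 8² + 36 = 100 = 10², a perfect square.
Thus a = 8 disproves the claim, and no smaller a works.

a = 8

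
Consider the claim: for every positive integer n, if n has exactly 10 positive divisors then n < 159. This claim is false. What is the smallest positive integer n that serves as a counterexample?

n = 48: τ(48) = 10; 48 < 159.
n = 80: τ(80) = 10; 80 < 159.
n = 112: τ(112) = 10; 112 < 159.
n = 162: τ(162) = 10; 162 ≥ 159.

n = 162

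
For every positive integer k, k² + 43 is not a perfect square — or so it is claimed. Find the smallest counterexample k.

k = 21

We need the least positive integer k for which k² + 43 is a perfect square.
The first 20 eligible values, up to k = 20, all satisfy the conclusion.
k = 21: 21² + 43 = 484 = 22², a perfect square.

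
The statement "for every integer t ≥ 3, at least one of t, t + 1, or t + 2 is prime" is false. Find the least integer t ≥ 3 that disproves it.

t = 8

The first 5 eligible values, up to t = 7, all satisfy the conclusion.
t = 8: 8 = 2 × 4; 9 = 3 × 3; 10 = 2 × 5 — all composite.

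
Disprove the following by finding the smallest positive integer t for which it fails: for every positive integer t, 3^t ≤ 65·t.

t = 6

Check each positive integer t in order until 3^t > 65·t.
For t = 1, 2, 3, 4, 5 the conclusion holds.
t = 6: 3^t = 729 and 65·t = 390, so 729 > 390.
So t = 6 is the smallest counterexample.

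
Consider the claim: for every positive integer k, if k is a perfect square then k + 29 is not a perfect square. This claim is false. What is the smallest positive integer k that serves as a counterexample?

We need the least positive integer k for which k is a perfect square but k + 29 is a perfect square.
For k = 1, 4, 9, 16, …, 121, 144, 169 the conclusion holds.
k = 196: 196 = 14² and 196 + 29 = 225 = 15².
Hence k = 196 is a counterexample.

k = 196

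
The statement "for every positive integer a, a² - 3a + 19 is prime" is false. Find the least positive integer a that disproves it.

Check each positive integer a in order until a² - 3a + 19 is not prime.
For a = 1, 2, 3, 4, …, 15, 16, 17 the conclusion holds.
a = 18: a² - 3a + 19 = 289 = 17 × 17, composite.
Hence a = 18 is a counterexample.

a = 18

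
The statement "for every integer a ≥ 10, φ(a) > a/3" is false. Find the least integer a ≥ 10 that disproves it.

a = 12

A counterexample is any integer a ≥ 10 such that the claim fails; we check each in order.
For a = 10, 11 the conclusion holds.
a = 12: φ(12) = 4 and 12/3 = 4, so φ(12) ≤ 12/3.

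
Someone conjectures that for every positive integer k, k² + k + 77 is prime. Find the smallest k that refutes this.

k = 6

A counterexample is any positive integer k such that k² + k + 77 is not prime; we check each in order.
For k = 1, 2, 3, 4, 5 the conclusion holds.
k = 6: k² + k + 77 = 119 = 7 × 17, composite.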